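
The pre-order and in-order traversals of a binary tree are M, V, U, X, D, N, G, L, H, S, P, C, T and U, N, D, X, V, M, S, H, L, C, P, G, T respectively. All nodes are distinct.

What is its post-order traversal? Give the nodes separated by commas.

N, D, X, U, V, S, H, C, P, L, T, G, M

The first element of pre-order is the root; it splits in-order into left and right subtrees.
Root M: left subtree has 5 nodes {U, N, D, X, V}, right has 7 {S, H, L, C, P, G, T}.
  Root V: left subtree has 4 nodes {U, N, D, X}, right has 0 { }.
    Root U: left subtree has 0 nodes { }, right has 3 {N, D, X}.
      Root X: left subtree has 2 nodes {N, D}, right has 0 { }.
        Root D: left subtree has 1 node {N}, right has 0 { }.
  Root G: left subtree has 5 nodes {S, H, L, C, P}, right has 1 {T}.
    Root L: left subtree has 2 nodes {S, H}, right has 2 {C, P}.
      Root H: left subtree has 1 node {S}, right has 0 { }.
      Root P: left subtree has 1 node {C}, right has 0 { }.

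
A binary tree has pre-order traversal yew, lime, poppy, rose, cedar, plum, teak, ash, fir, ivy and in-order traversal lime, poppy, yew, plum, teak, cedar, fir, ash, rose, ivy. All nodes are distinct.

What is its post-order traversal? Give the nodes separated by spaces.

The first element of pre-order is the root; it splits in-order into left and right subtrees.
Root yew: left subtree has 2 nodes {lime, poppy}, right has 7 {plum, teak, cedar, fir, ash, rose, ivy}.
  Root lime: left subtree has 0 nodes { }, right has 1 {poppy}.
  Root rose: left subtree has 5 nodes {plum, teak, cedar, fir, ash}, right has 1 {ivy}.
    Root cedar: left subtree has 2 nodes {plum, teak}, right has 2 {fir, ash}.
      Root plum: left subtree has 0 nodes { }, right has 1 {teak}.
      Root ash: left subtree has 1 node {fir}, right has 0 { }.

poppy lime teak plum fir ash cedar ivy rose yew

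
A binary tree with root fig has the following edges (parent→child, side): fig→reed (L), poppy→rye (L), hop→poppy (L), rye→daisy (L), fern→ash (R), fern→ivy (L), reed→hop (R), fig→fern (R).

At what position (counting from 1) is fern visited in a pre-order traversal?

7

Pre-order visits the node, then its left subtree, then its right subtree.
Visit fig.
At fig: go left to reed.
  Visit reed.
  At reed: no left child.
  At reed: go right to hop.
    Visit hop.
    At hop: go left to poppy.
      Visit poppy.
      At poppy: go left to rye.
        Visit rye.
        At rye: go left to daisy.
          daisy is a leaf — visit daisy.
        At rye: no right child.
      At poppy: no right child.
    At hop: no right child.
At fig: go right to fern.
  Visit fern.
  At fern: go left to ivy.
    ivy is a leaf — visit ivy.
  At fern: go right to ash.
    ash is a leaf — visit ash.
Full pre-order sequence: fig, reed, hop, poppy, rye, daisy, fern, ivy, ash.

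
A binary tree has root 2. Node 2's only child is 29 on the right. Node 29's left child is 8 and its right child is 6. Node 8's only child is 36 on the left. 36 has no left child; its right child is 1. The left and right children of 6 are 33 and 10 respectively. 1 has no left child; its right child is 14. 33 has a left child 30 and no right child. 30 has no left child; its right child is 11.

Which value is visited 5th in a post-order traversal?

11

Post-order visits the left subtree, then the right subtree, then the node.
At 2: no left child.
At 2: go right to 29.
  At 29: go left to 8.
    At 8: go left to 36.
      At 36: no left child.
      At 36: go right to 1.
        At 1: no left child.
        At 1: go right to 14.
          14 is a leaf — visit 14.
        Visit 1.
      Visit 36.
    At 8: no right child.
    Visit 8.
  At 29: go right to 6.
    At 6: go left to 33.
      At 33: go left to 30.
        At 30: no left child.
        At 30: go right to 11.
          11 is a leaf — visit 11.
        Visit 30.
      At 33: no right child.
      Visit 33.
    At 6: go right to 10.
      10 is a leaf — visit 10.
    Visit 6.
  Visit 29.
Visit 2.
Full post-order sequence: 14, 1, 36, 8, 11, 30, 33, 10, 6, 29, 2.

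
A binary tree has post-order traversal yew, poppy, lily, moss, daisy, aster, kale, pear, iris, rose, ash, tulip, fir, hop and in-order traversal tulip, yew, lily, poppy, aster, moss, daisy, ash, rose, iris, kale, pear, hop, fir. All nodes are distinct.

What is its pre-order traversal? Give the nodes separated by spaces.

hop tulip ash aster lily yew poppy daisy moss rose iris pear kale fir

The last element of post-order is the root; it splits in-order into left and right subtrees.
Root hop: left subtree has 12 nodes {tulip, yew, lily, poppy, aster, moss, daisy, ash, rose, iris, kale, pear}, right has 1 {fir}.
  Root tulip: left subtree has 0 nodes { }, right has 11 {yew, lily, poppy, aster, moss, daisy, ash, rose, iris, kale, pear}.
    Root ash: left subtree has 6 nodes {yew, lily, poppy, aster, moss, daisy}, right has 4 {rose, iris, kale, pear}.
      Root aster: left subtree has 3 nodes {yew, lily, poppy}, right has 2 {moss, daisy}.
        Root lily: left subtree has 1 node {yew}, right has 1 {poppy}.
        Root daisy: left subtree has 1 node {moss}, right has 0 { }.
      Root rose: left subtree has 0 nodes { }, right has 3 {iris, kale, pear}.
        Root iris: left subtree has 0 nodes { }, right has 2 {kale, pear}.
          Root pear: left subtree has 1 node {kale}, right has 0 { }.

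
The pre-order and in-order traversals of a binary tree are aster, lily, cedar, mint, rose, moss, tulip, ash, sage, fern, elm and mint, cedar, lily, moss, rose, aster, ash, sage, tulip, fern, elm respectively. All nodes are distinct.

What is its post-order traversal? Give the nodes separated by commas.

mint, cedar, moss, rose, lily, sage, ash, elm, fern, tulip, aster

The first element of pre-order is the root; it splits in-order into left and right subtrees.
Root aster: left subtree has 5 nodes {mint, cedar, lily, moss, rose}, right has 5 {ash, sage, tulip, fern, elm}.
  Root lily: left subtree has 2 nodes {mint, cedar}, right has 2 {moss, rose}.
    Root cedar: left subtree has 1 node {mint}, right has 0 { }.
    Root rose: left subtree has 1 node {moss}, right has 0 { }.
  Root tulip: left subtree has 2 nodes {ash, sage}, right has 2 {fern, elm}.
    Root ash: left subtree has 0 nodes { }, right has 1 {sage}.
    Root fern: left subtree has 0 nodes { }, right has 1 {elm}.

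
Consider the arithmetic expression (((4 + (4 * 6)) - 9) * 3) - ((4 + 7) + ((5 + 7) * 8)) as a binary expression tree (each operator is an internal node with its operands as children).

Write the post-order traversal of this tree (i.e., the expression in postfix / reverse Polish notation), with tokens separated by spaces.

4 4 6 * + 9 - 3 * 4 7 + 5 7 + 8 * + -

Post-order on an expression tree gives postfix notation: for each operator, emit left operand, right operand, then the operator.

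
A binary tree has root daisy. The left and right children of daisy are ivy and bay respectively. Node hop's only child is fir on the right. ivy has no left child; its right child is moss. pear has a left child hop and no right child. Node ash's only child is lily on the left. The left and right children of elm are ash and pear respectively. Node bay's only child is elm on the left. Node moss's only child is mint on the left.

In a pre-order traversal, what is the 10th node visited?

Pre-order visits the node, then its left subtree, then its right subtree.
Visit daisy.
At daisy: go left to ivy.
  Visit ivy.
  At ivy: no left child.
  At ivy: go right to moss.
    Visit moss.
    At moss: go left to mint.
      mint is a leaf — visit mint.
    At moss: no right child.
At daisy: go right to bay.
  Visit bay.
  At bay: go left to elm.
    Visit elm.
    At elm: go left to ash.
      Visit ash.
      At ash: go left to lily.
        lily is a leaf — visit lily.
      At ash: no right child.
    At elm: go right to pear.
      Visit pear.
      At pear: go left to hop.
        Visit hop.
        At hop: no left child.
        At hop: go right to fir.
          fir is a leaf — visit fir.
      At pear: no right child.
  At bay: no right child.
Full pre-order sequence: daisy, ivy, moss, mint, bay, elm, ash, lily, pear, hop, fir.

hop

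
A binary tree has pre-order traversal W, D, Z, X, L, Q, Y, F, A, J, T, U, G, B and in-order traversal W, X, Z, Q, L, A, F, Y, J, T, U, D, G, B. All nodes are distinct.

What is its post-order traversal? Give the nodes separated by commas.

X, Q, A, F, U, T, J, Y, L, Z, B, G, D, W

The first element of pre-order is the root; it splits in-order into left and right subtrees.
Root W: left subtree has 0 nodes { }, right has 13 {X, Z, Q, L, A, F, Y, J, T, U, D, G, B}.
  Root D: left subtree has 10 nodes {X, Z, Q, L, A, F, Y, J, T, U}, right has 2 {G, B}.
    Root Z: left subtree has 1 node {X}, right has 8 {Q, L, A, F, Y, J, T, U}.
      Root L: left subtree has 1 node {Q}, right has 6 {A, F, Y, J, T, U}.
        Root Y: left subtree has 2 nodes {A, F}, right has 3 {J, T, U}.
          Root F: left subtree has 1 node {A}, right has 0 { }.
          Root J: left subtree has 0 nodes { }, right has 2 {T, U}.
            Root T: left subtree has 0 nodes { }, right has 1 {U}.
    Root G: left subtree has 0 nodes { }, right has 1 {B}.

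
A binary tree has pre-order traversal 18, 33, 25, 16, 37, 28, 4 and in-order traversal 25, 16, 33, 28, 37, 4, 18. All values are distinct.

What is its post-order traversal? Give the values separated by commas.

16, 25, 28, 4, 37, 33, 18

The first element of pre-order is the root; it splits in-order into left and right subtrees.
Root 18: left subtree has 6 nodes {25, 16, 33, 28, 37, 4}, right has 0 { }.
  Root 33: left subtree has 2 nodes {25, 16}, right has 3 {28, 37, 4}.
    Root 25: left subtree has 0 nodes { }, right has 1 {16}.
    Root 37: left subtree has 1 node {28}, right has 1 {4}.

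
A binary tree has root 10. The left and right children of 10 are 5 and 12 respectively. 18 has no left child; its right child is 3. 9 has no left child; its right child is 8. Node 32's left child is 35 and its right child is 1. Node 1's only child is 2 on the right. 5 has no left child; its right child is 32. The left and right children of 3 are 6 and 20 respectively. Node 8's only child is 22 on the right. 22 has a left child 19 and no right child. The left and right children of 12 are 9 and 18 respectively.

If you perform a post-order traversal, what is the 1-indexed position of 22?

Post-order visits the left subtree, then the right subtree, then the node.
At 10: go left to 5.
  At 5: no left child.
  At 5: go right to 32.
    At 32: go left to 35.
      35 is a leaf — visit 35.
    At 32: go right to 1.
      At 1: no left child.
      At 1: go right to 2.
        2 is a leaf — visit 2.
      Visit 1.
    Visit 32.
  Visit 5.
At 10: go right to 12.
  At 12: go left to 9.
    At 9: no left child.
    At 9: go right to 8.
      At 8: no left child.
      At 8: go right to 22.
        At 22: go left to 19.
          19 is a leaf — visit 19.
        At 22: no right child.
        Visit 22.
      Visit 8.
    Visit 9.
  At 12: go right to 18.
    At 18: no left child.
    At 18: go right to 3.
      At 3: go left to 6.
        6 is a leaf — visit 6.
      At 3: go right to 20.
        20 is a leaf — visit 20.
      Visit 3.
    Visit 18.
  Visit 12.
Visit 10.
Full post-order sequence: 35, 2, 1, 32, 5, 19, 22, 8, 9, 6, 20, 3, 18, 12, 10.

7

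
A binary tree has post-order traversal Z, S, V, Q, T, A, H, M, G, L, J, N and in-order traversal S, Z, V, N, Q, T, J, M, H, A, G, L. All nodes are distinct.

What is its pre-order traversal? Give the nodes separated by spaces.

The last element of post-order is the root; it splits in-order into left and right subtrees.
Root N: left subtree has 3 nodes {S, Z, V}, right has 8 {Q, T, J, M, H, A, G, L}.
  Root V: left subtree has 2 nodes {S, Z}, right has 0 { }.
    Root S: left subtree has 0 nodes { }, right has 1 {Z}.
  Root J: left subtree has 2 nodes {Q, T}, right has 5 {M, H, A, G, L}.
    Root T: left subtree has 1 node {Q}, right has 0 { }.
    Root L: left subtree has 4 nodes {M, H, A, G}, right has 0 { }.
      Root G: left subtree has 3 nodes {M, H, A}, right has 0 { }.
        Root M: left subtree has 0 nodes { }, right has 2 {H, A}.
          Root H: left subtree has 0 nodes { }, right has 1 {A}.

N V S Z J T Q L G M H A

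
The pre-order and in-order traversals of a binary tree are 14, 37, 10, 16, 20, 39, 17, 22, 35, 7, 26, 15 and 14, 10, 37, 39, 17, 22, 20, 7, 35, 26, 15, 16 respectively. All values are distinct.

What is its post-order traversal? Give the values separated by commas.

The first element of pre-order is the root; it splits in-order into left and right subtrees.
Root 14: left subtree has 0 nodes { }, right has 11 {10, 37, 39, 17, 22, 20, 7, 35, 26, 15, 16}.
  Root 37: left subtree has 1 node {10}, right has 9 {39, 17, 22, 20, 7, 35, 26, 15, 16}.
    Root 16: left subtree has 8 nodes {39, 17, 22, 20, 7, 35, 26, 15}, right has 0 { }.
      Root 20: left subtree has 3 nodes {39, 17, 22}, right has 4 {7, 35, 26, 15}.
        Root 39: left subtree has 0 nodes { }, right has 2 {17, 22}.
          Root 17: left subtree has 0 nodes { }, right has 1 {22}.
        Root 35: left subtree has 1 node {7}, right has 2 {26, 15}.
          Root 26: left subtree has 0 nodes { }, right has 1 {15}.

10, 22, 17, 39, 7, 15, 26, 35, 20, 16, 37, 14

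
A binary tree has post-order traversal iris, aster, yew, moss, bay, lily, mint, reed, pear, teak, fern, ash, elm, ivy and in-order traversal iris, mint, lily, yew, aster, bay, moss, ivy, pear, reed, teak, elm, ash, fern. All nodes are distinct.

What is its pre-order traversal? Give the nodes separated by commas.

ivy, mint, iris, lily, bay, yew, aster, moss, elm, teak, pear, reed, ash, fern

The last element of post-order is the root; it splits in-order into left and right subtrees.
Root ivy: left subtree has 7 nodes {iris, mint, lily, yew, aster, bay, moss}, right has 6 {pear, reed, teak, elm, ash, fern}.
  Root mint: left subtree has 1 node {iris}, right has 5 {lily, yew, aster, bay, moss}.
    Root lily: left subtree has 0 nodes { }, right has 4 {yew, aster, bay, moss}.
      Root bay: left subtree has 2 nodes {yew, aster}, right has 1 {moss}.
        Root yew: left subtree has 0 nodes { }, right has 1 {aster}.
  Root elm: left subtree has 3 nodes {pear, reed, teak}, right has 2 {ash, fern}.
    Root teak: left subtree has 2 nodes {pear, reed}, right has 0 { }.
      Root pear: left subtree has 0 nodes { }, right has 1 {reed}.
    Root ash: left subtree has 0 nodes { }, right has 1 {fern}.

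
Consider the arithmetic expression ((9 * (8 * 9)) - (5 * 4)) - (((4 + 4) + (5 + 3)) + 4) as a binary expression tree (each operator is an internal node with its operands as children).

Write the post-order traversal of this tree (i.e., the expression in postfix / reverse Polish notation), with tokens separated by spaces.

Post-order on an expression tree gives postfix notation: for each operator, emit left operand, right operand, then the operator.

9 8 9 * * 5 4 * - 4 4 + 5 3 + + 4 + -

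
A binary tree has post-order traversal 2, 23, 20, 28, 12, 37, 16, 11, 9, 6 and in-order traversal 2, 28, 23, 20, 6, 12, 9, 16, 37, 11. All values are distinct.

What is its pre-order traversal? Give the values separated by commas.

The last element of post-order is the root; it splits in-order into left and right subtrees.
Root 6: left subtree has 4 nodes {2, 28, 23, 20}, right has 5 {12, 9, 16, 37, 11}.
  Root 28: left subtree has 1 node {2}, right has 2 {23, 20}.
    Root 20: left subtree has 1 node {23}, right has 0 { }.
  Root 9: left subtree has 1 node {12}, right has 3 {16, 37, 11}.
    Root 11: left subtree has 2 nodes {16, 37}, right has 0 { }.
      Root 16: left subtree has 0 nodes { }, right has 1 {37}.

6, 28, 2, 20, 23, 9, 12, 11, 16, 37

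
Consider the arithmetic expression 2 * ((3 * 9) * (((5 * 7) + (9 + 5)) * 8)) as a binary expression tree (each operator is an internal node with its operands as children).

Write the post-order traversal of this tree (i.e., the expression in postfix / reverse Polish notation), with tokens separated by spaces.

Post-order on an expression tree gives postfix notation: for each operator, emit left operand, right operand, then the operator.

2 3 9 * 5 7 * 9 5 + + 8 * * *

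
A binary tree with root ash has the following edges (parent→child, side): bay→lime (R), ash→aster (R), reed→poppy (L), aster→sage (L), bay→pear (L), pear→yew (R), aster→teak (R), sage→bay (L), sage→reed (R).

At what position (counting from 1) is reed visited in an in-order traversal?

8

In-order visits the left subtree, then the node, then the right subtree.
At ash: no left child.
Visit ash.
At ash: go right to aster.
  At aster: go left to sage.
    At sage: go left to bay.
      At bay: go left to pear.
        At pear: no left child.
        Visit pear.
        At pear: go right to yew.
          yew is a leaf — visit yew.
      Visit bay.
      At bay: go right to lime.
        lime is a leaf — visit lime.
    Visit sage.
    At sage: go right to reed.
      At reed: go left to poppy.
        poppy is a leaf — visit poppy.
      Visit reed.
      At reed: no right child.
  Visit aster.
  At aster: go right to teak.
    teak is a leaf — visit teak.
Full in-order sequence: ash, pear, yew, bay, lime, sage, poppy, reed, aster, teak.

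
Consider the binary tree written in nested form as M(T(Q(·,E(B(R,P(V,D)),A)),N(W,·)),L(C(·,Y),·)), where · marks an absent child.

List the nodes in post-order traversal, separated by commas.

Post-order visits the left subtree, then the right subtree, then the node.
At M: go left to T.
  At T: go left to Q.
    At Q: no left child.
    At Q: go right to E.
      At E: go left to B.
        At B: go left to R.
          R is a leaf — visit R.
        At B: go right to P.
          At P: go left to V.
            V is a leaf — visit V.
          At P: go right to D.
            D is a leaf — visit D.
          Visit P.
        Visit B.
      At E: go right to A.
        A is a leaf — visit A.
      Visit E.
    Visit Q.
  At T: go right to N.
    At N: go left to W.
      W is a leaf — visit W.
    At N: no right child.
    Visit N.
  Visit T.
At M: go right to L.
  At L: go left to C.
    At C: no left child.
    At C: go right to Y.
      Y is a leaf — visit Y.
    Visit C.
  At L: no right child.
  Visit L.
Visit M.

R, V, D, P, B, A, E, Q, W, N, T, Y, C, L, M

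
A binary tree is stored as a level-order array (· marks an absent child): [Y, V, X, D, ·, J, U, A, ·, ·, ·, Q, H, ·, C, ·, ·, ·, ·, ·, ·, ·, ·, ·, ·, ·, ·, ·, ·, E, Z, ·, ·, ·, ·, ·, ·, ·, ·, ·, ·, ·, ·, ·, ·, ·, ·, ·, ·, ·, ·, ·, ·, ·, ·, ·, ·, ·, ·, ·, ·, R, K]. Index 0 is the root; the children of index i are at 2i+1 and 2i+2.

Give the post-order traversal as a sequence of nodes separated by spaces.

Post-order visits the left subtree, then the right subtree, then the node.
At Y: go left to V.
  At V: go left to D.
    At D: go left to A.
      A is a leaf — visit A.
    At D: no right child.
    Visit D.
  At V: no right child.
  Visit V.
At Y: go right to X.
  At X: go left to J.
    At J: go left to Q.
      Q is a leaf — visit Q.
    At J: go right to H.
      H is a leaf — visit H.
    Visit J.
  At X: go right to U.
    At U: no left child.
    At U: go right to C.
      At C: go left to E.
        E is a leaf — visit E.
      At C: go right to Z.
        At Z: go left to R.
          R is a leaf — visit R.
        At Z: go right to K.
          K is a leaf — visit K.
        Visit Z.
      Visit C.
    Visit U.
  Visit X.
Visit Y.

A D V Q H J E R K Z C U X Y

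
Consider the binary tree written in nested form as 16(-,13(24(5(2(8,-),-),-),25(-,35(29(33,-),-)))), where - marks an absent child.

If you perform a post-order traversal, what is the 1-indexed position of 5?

3

Post-order visits the left subtree, then the right subtree, then the node.
At 16: no left child.
At 16: go right to 13.
  At 13: go left to 24.
    At 24: go left to 5.
      At 5: go left to 2.
        At 2: go left to 8.
          8 is a leaf — visit 8.
        At 2: no right child.
        Visit 2.
      At 5: no right child.
      Visit 5.
    At 24: no right child.
    Visit 24.
  At 13: go right to 25.
    At 25: no left child.
    At 25: go right to 35.
      At 35: go left to 29.
        At 29: go left to 33.
          33 is a leaf — visit 33.
        At 29: no right child.
        Visit 29.
      At 35: no right child.
      Visit 35.
    Visit 25.
  Visit 13.
Visit 16.
Full post-order sequence: 8, 2, 5, 24, 33, 29, 35, 25, 13, 16.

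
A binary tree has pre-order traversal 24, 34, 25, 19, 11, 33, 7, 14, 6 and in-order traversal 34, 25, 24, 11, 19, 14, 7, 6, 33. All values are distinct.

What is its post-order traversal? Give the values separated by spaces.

The first element of pre-order is the root; it splits in-order into left and right subtrees.
Root 24: left subtree has 2 nodes {34, 25}, right has 6 {11, 19, 14, 7, 6, 33}.
  Root 34: left subtree has 0 nodes { }, right has 1 {25}.
  Root 19: left subtree has 1 node {11}, right has 4 {14, 7, 6, 33}.
    Root 33: left subtree has 3 nodes {14, 7, 6}, right has 0 { }.
      Root 7: left subtree has 1 node {14}, right has 1 {6}.

25 34 11 14 6 7 33 19 24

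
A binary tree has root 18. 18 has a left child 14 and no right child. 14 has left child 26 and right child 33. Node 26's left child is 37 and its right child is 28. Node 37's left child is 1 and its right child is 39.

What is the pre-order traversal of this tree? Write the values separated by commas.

Pre-order visits the node, then its left subtree, then its right subtree.
Visit 18.
At 18: go left to 14.
  Visit 14.
  At 14: go left to 26.
    Visit 26.
    At 26: go left to 37.
      Visit 37.
      At 37: go left to 1.
        1 is a leaf — visit 1.
      At 37: go right to 39.
        39 is a leaf — visit 39.
    At 26: go right to 28.
      28 is a leaf — visit 28.
  At 14: go right to 33.
    33 is a leaf — visit 33.
At 18: no right child.

18, 14, 26, 37, 1, 39, 28, 33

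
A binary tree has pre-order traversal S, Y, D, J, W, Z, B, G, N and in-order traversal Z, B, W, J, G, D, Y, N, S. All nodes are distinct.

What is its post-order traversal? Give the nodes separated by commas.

B, Z, W, G, J, D, N, Y, S

The first element of pre-order is the root; it splits in-order into left and right subtrees.
Root S: left subtree has 8 nodes {Z, B, W, J, G, D, Y, N}, right has 0 { }.
  Root Y: left subtree has 6 nodes {Z, B, W, J, G, D}, right has 1 {N}.
    Root D: left subtree has 5 nodes {Z, B, W, J, G}, right has 0 { }.
      Root J: left subtree has 3 nodes {Z, B, W}, right has 1 {G}.
        Root W: left subtree has 2 nodes {Z, B}, right has 0 { }.
          Root Z: left subtree has 0 nodes { }, right has 1 {B}.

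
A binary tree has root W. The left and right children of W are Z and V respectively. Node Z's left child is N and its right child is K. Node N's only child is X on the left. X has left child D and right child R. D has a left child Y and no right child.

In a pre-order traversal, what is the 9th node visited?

V

Pre-order visits the node, then its left subtree, then its right subtree.
Visit W.
At W: go left to Z.
  Visit Z.
  At Z: go left to N.
    Visit N.
    At N: go left to X.
      Visit X.
      At X: go left to D.
        Visit D.
        At D: go left to Y.
          Y is a leaf — visit Y.
        At D: no right child.
      At X: go right to R.
        R is a leaf — visit R.
    At N: no right child.
  At Z: go right to K.
    K is a leaf — visit K.
At W: go right to V.
  V is a leaf — visit V.
Full pre-order sequence: W, Z, N, X, D, Y, R, K, V.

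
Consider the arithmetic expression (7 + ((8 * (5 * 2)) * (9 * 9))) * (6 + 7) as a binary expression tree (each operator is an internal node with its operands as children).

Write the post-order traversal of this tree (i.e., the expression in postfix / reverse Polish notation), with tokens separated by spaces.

7 8 5 2 * * 9 9 * * + 6 7 + *

Post-order on an expression tree gives postfix notation: for each operator, emit left operand, right operand, then the operator.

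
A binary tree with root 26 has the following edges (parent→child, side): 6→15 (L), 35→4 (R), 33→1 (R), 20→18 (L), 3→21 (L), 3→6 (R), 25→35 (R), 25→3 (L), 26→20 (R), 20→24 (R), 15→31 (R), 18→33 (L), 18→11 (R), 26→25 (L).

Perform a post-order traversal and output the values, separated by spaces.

21 31 15 6 3 4 35 25 1 33 11 18 24 20 26

Post-order visits the left subtree, then the right subtree, then the node.
At 26: go left to 25.
  At 25: go left to 3.
    At 3: go left to 21.
      21 is a leaf — visit 21.
    At 3: go right to 6.
      At 6: go left to 15.
        At 15: no left child.
        At 15: go right to 31.
          31 is a leaf — visit 31.
        Visit 15.
      At 6: no right child.
      Visit 6.
    Visit 3.
  At 25: go right to 35.
    At 35: no left child.
    At 35: go right to 4.
      4 is a leaf — visit 4.
    Visit 35.
  Visit 25.
At 26: go right to 20.
  At 20: go left to 18.
    At 18: go left to 33.
      At 33: no left child.
      At 33: go right to 1.
        1 is a leaf — visit 1.
      Visit 33.
    At 18: go right to 11.
      11 is a leaf — visit 11.
    Visit 18.
  At 20: go right to 24.
    24 is a leaf — visit 24.
  Visit 20.
Visit 26.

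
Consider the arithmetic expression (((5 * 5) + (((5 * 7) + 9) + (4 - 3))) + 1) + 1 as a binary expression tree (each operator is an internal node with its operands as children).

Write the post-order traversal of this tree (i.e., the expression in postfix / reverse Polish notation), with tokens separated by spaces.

5 5 * 5 7 * 9 + 4 3 - + + 1 + 1 +

Post-order on an expression tree gives postfix notation: for each operator, emit left operand, right operand, then the operator.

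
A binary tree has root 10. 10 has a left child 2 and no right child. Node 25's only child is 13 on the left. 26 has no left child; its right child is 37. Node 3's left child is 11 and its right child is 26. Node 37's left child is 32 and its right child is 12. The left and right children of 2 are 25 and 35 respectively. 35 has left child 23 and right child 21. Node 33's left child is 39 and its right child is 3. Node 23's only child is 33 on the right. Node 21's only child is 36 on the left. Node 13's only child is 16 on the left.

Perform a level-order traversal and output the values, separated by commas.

Level-order visits nodes level by level from the root, left to right within each level.
Level 0: 10
Level 1: 2
Level 2: 25, 35
Level 3: 13, 23, 21
Level 4: 16, 33, 36
Level 5: 39, 3
Level 6: 11, 26
Level 7: 37
Level 8: 32, 12

10, 2, 25, 35, 13, 23, 21, 16, 33, 36, 39, 3, 11, 26, 37, 32, 12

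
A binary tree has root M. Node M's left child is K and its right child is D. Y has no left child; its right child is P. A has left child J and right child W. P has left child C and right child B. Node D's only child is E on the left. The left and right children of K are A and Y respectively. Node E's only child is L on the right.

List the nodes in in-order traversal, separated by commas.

In-order visits the left subtree, then the node, then the right subtree.
At M: go left to K.
  At K: go left to A.
    At A: go left to J.
      J is a leaf — visit J.
    Visit A.
    At A: go right to W.
      W is a leaf — visit W.
  Visit K.
  At K: go right to Y.
    At Y: no left child.
    Visit Y.
    At Y: go right to P.
      At P: go left to C.
        C is a leaf — visit C.
      Visit P.
      At P: go right to B.
        B is a leaf — visit B.
Visit M.
At M: go right to D.
  At D: go left to E.
    At E: no left child.
    Visit E.
    At E: go right to L.
      L is a leaf — visit L.
  Visit D.
  At D: no right child.

J, A, W, K, Y, C, P, B, M, E, L, D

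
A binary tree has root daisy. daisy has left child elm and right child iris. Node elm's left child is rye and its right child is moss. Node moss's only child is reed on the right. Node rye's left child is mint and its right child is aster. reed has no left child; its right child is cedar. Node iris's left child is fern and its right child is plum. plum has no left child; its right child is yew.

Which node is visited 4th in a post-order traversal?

cedar

Post-order visits the left subtree, then the right subtree, then the node.
At daisy: go left to elm.
  At elm: go left to rye.
    At rye: go left to mint.
      mint is a leaf — visit mint.
    At rye: go right to aster.
      aster is a leaf — visit aster.
    Visit rye.
  At elm: go right to moss.
    At moss: no left child.
    At moss: go right to reed.
      At reed: no left child.
      At reed: go right to cedar.
        cedar is a leaf — visit cedar.
      Visit reed.
    Visit moss.
  Visit elm.
At daisy: go right to iris.
  At iris: go left to fern.
    fern is a leaf — visit fern.
  At iris: go right to plum.
    At plum: no left child.
    At plum: go right to yew.
      yew is a leaf — visit yew.
    Visit plum.
  Visit iris.
Visit daisy.
Full post-order sequence: mint, aster, rye, cedar, reed, moss, elm, fern, yew, plum, iris, daisy.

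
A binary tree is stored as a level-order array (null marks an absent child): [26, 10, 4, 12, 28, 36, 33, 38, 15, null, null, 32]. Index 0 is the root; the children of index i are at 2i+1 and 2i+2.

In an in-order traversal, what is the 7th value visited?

32

In-order visits the left subtree, then the node, then the right subtree.
At 26: go left to 10.
  At 10: go left to 12.
    At 12: go left to 38.
      38 is a leaf — visit 38.
    Visit 12.
    At 12: go right to 15.
      15 is a leaf — visit 15.
  Visit 10.
  At 10: go right to 28.
    28 is a leaf — visit 28.
Visit 26.
At 26: go right to 4.
  At 4: go left to 36.
    At 36: go left to 32.
      32 is a leaf — visit 32.
    Visit 36.
    At 36: no right child.
  Visit 4.
  At 4: go right to 33.
    33 is a leaf — visit 33.
Full in-order sequence: 38, 12, 15, 10, 28, 26, 32, 36, 4, 33.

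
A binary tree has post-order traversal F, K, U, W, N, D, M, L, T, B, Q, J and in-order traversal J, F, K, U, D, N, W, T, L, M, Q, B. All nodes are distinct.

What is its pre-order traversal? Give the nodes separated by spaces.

J Q T D U K F N W L M B

The last element of post-order is the root; it splits in-order into left and right subtrees.
Root J: left subtree has 0 nodes { }, right has 11 {F, K, U, D, N, W, T, L, M, Q, B}.
  Root Q: left subtree has 9 nodes {F, K, U, D, N, W, T, L, M}, right has 1 {B}.
    Root T: left subtree has 6 nodes {F, K, U, D, N, W}, right has 2 {L, M}.
      Root D: left subtree has 3 nodes {F, K, U}, right has 2 {N, W}.
        Root U: left subtree has 2 nodes {F, K}, right has 0 { }.
          Root K: left subtree has 1 node {F}, right has 0 { }.
        Root N: left subtree has 0 nodes { }, right has 1 {W}.
      Root L: left subtree has 0 nodes { }, right has 1 {M}.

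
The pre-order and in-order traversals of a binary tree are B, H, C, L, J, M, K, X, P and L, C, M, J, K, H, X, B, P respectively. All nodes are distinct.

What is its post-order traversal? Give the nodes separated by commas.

L, M, K, J, C, X, H, P, B

The first element of pre-order is the root; it splits in-order into left and right subtrees.
Root B: left subtree has 7 nodes {L, C, M, J, K, H, X}, right has 1 {P}.
  Root H: left subtree has 5 nodes {L, C, M, J, K}, right has 1 {X}.
    Root C: left subtree has 1 node {L}, right has 3 {M, J, K}.
      Root J: left subtree has 1 node {M}, right has 1 {K}.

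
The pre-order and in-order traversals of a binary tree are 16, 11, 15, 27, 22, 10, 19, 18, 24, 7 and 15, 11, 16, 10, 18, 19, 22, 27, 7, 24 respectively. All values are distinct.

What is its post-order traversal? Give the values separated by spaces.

15 11 18 19 10 22 7 24 27 16

The first element of pre-order is the root; it splits in-order into left and right subtrees.
Root 16: left subtree has 2 nodes {15, 11}, right has 7 {10, 18, 19, 22, 27, 7, 24}.
  Root 11: left subtree has 1 node {15}, right has 0 { }.
  Root 27: left subtree has 4 nodes {10, 18, 19, 22}, right has 2 {7, 24}.
    Root 22: left subtree has 3 nodes {10, 18, 19}, right has 0 { }.
      Root 10: left subtree has 0 nodes { }, right has 2 {18, 19}.
        Root 19: left subtree has 1 node {18}, right has 0 { }.
    Root 24: left subtree has 1 node {7}, right has 0 { }.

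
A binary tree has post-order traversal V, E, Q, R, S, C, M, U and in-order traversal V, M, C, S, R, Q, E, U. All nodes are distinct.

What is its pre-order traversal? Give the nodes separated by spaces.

The last element of post-order is the root; it splits in-order into left and right subtrees.
Root U: left subtree has 7 nodes {V, M, C, S, R, Q, E}, right has 0 { }.
  Root M: left subtree has 1 node {V}, right has 5 {C, S, R, Q, E}.
    Root C: left subtree has 0 nodes { }, right has 4 {S, R, Q, E}.
      Root S: left subtree has 0 nodes { }, right has 3 {R, Q, E}.
        Root R: left subtree has 0 nodes { }, right has 2 {Q, E}.
          Root Q: left subtree has 0 nodes { }, right has 1 {E}.

U M V C S R Q E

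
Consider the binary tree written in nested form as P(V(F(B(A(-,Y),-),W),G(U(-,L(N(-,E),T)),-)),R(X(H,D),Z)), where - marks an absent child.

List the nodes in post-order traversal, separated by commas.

Y, A, B, W, F, E, N, T, L, U, G, V, H, D, X, Z, R, P

Post-order visits the left subtree, then the right subtree, then the node.
At P: go left to V.
  At V: go left to F.
    At F: go left to B.
      At B: go left to A.
        At A: no left child.
        At A: go right to Y.
          Y is a leaf — visit Y.
        Visit A.
      At B: no right child.
      Visit B.
    At F: go right to W.
      W is a leaf — visit W.
    Visit F.
  At V: go right to G.
    At G: go left to U.
      At U: no left child.
      At U: go right to L.
        At L: go left to N.
          At N: no left child.
          At N: go right to E.
            E is a leaf — visit E.
          Visit N.
        At L: go right to T.
          T is a leaf — visit T.
        Visit L.
      Visit U.
    At G: no right child.
    Visit G.
  Visit V.
At P: go right to R.
  At R: go left to X.
    At X: go left to H.
      H is a leaf — visit H.
    At X: go right to D.
      D is a leaf — visit D.
    Visit X.
  At R: go right to Z.
    Z is a leaf — visit Z.
  Visit R.
Visit P.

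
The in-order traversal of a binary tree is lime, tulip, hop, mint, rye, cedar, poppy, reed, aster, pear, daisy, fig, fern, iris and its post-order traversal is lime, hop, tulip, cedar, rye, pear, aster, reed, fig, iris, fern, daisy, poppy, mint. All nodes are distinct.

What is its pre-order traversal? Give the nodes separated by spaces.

The last element of post-order is the root; it splits in-order into left and right subtrees.
Root mint: left subtree has 3 nodes {lime, tulip, hop}, right has 10 {rye, cedar, poppy, reed, aster, pear, daisy, fig, fern, iris}.
  Root tulip: left subtree has 1 node {lime}, right has 1 {hop}.
  Root poppy: left subtree has 2 nodes {rye, cedar}, right has 7 {reed, aster, pear, daisy, fig, fern, iris}.
    Root rye: left subtree has 0 nodes { }, right has 1 {cedar}.
    Root daisy: left subtree has 3 nodes {reed, aster, pear}, right has 3 {fig, fern, iris}.
      Root reed: left subtree has 0 nodes { }, right has 2 {aster, pear}.
        Root aster: left subtree has 0 nodes { }, right has 1 {pear}.
      Root fern: left subtree has 1 node {fig}, right has 1 {iris}.

mint tulip lime hop poppy rye cedar daisy reed aster pear fern fig iris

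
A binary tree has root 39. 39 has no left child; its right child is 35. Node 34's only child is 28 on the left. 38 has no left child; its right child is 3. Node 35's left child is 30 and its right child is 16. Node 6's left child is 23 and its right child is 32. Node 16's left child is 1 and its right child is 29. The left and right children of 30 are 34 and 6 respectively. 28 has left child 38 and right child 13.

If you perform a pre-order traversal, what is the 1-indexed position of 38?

6

Pre-order visits the node, then its left subtree, then its right subtree.
Visit 39.
At 39: no left child.
At 39: go right to 35.
  Visit 35.
  At 35: go left to 30.
    Visit 30.
    At 30: go left to 34.
      Visit 34.
      At 34: go left to 28.
        Visit 28.
        At 28: go left to 38.
          Visit 38.
          At 38: no left child.
          At 38: go right to 3.
            3 is a leaf — visit 3.
        At 28: go right to 13.
          13 is a leaf — visit 13.
      At 34: no right child.
    At 30: go right to 6.
      Visit 6.
      At 6: go left to 23.
        23 is a leaf — visit 23.
      At 6: go right to 32.
        32 is a leaf — visit 32.
  At 35: go right to 16.
    Visit 16.
    At 16: go left to 1.
      1 is a leaf — visit 1.
    At 16: go right to 29.
      29 is a leaf — visit 29.
Full pre-order sequence: 39, 35, 30, 34, 28, 38, 3, 13, 6, 23, 32, 16, 1, 29.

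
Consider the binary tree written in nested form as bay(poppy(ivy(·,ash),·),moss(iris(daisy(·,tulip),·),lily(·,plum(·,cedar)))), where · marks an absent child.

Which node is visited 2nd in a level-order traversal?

poppy

Level-order visits nodes level by level from the root, left to right within each level.
Level 0: bay
Level 1: poppy, moss
Level 2: ivy, iris, lily
Level 3: ash, daisy, plum
Level 4: tulip, cedar
Full level-order sequence: bay, poppy, moss, ivy, iris, lily, ash, daisy, plum, tulip, cedar.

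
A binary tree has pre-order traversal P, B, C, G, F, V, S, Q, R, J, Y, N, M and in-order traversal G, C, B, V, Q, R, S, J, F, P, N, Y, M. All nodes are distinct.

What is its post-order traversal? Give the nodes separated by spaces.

G C R Q J S V F B N M Y P

The first element of pre-order is the root; it splits in-order into left and right subtrees.
Root P: left subtree has 9 nodes {G, C, B, V, Q, R, S, J, F}, right has 3 {N, Y, M}.
  Root B: left subtree has 2 nodes {G, C}, right has 6 {V, Q, R, S, J, F}.
    Root C: left subtree has 1 node {G}, right has 0 { }.
    Root F: left subtree has 5 nodes {V, Q, R, S, J}, right has 0 { }.
      Root V: left subtree has 0 nodes { }, right has 4 {Q, R, S, J}.
        Root S: left subtree has 2 nodes {Q, R}, right has 1 {J}.
          Root Q: left subtree has 0 nodes { }, right has 1 {R}.
  Root Y: left subtree has 1 node {N}, right has 1 {M}.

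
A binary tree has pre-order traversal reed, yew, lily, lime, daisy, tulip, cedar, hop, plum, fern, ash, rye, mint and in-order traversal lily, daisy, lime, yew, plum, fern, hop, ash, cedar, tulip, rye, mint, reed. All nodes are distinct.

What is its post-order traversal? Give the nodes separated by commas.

The first element of pre-order is the root; it splits in-order into left and right subtrees.
Root reed: left subtree has 12 nodes {lily, daisy, lime, yew, plum, fern, hop, ash, cedar, tulip, rye, mint}, right has 0 { }.
  Root yew: left subtree has 3 nodes {lily, daisy, lime}, right has 8 {plum, fern, hop, ash, cedar, tulip, rye, mint}.
    Root lily: left subtree has 0 nodes { }, right has 2 {daisy, lime}.
      Root lime: left subtree has 1 node {daisy}, right has 0 { }.
    Root tulip: left subtree has 5 nodes {plum, fern, hop, ash, cedar}, right has 2 {rye, mint}.
      Root cedar: left subtree has 4 nodes {plum, fern, hop, ash}, right has 0 { }.
        Root hop: left subtree has 2 nodes {plum, fern}, right has 1 {ash}.
          Root plum: left subtree has 0 nodes { }, right has 1 {fern}.
      Root rye: left subtree has 0 nodes { }, right has 1 {mint}.

daisy, lime, lily, fern, plum, ash, hop, cedar, mint, rye, tulip, yew, reed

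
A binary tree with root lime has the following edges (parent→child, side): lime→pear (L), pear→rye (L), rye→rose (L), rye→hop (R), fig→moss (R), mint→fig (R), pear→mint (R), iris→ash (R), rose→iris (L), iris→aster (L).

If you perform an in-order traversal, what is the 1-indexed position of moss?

10

In-order visits the left subtree, then the node, then the right subtree.
At lime: go left to pear.
  At pear: go left to rye.
    At rye: go left to rose.
      At rose: go left to iris.
        At iris: go left to aster.
          aster is a leaf — visit aster.
        Visit iris.
        At iris: go right to ash.
          ash is a leaf — visit ash.
      Visit rose.
      At rose: no right child.
    Visit rye.
    At rye: go right to hop.
      hop is a leaf — visit hop.
  Visit pear.
  At pear: go right to mint.
    At mint: no left child.
    Visit mint.
    At mint: go right to fig.
      At fig: no left child.
      Visit fig.
      At fig: go right to moss.
        moss is a leaf — visit moss.
Visit lime.
At lime: no right child.
Full in-order sequence: aster, iris, ash, rose, rye, hop, pear, mint, fig, moss, lime.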